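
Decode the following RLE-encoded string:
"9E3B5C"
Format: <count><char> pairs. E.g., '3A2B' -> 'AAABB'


Expanding each <count><char> pair:
  9E -> 'EEEEEEEEE'
  3B -> 'BBB'
  5C -> 'CCCCC'

Decoded = EEEEEEEEEBBBCCCCC


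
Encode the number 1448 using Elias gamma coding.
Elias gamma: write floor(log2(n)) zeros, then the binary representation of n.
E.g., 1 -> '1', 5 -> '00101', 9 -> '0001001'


num_bits = floor(log2(1448)) + 1 = 11
leading_zeros = num_bits - 1 = 10
binary(1448) = 10110101000

Elias gamma(1448) = '0000000000' + '10110101000' = 000000000010110101000 (21 bits)


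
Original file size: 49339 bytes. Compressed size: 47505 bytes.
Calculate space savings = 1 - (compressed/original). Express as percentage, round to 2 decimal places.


ratio = compressed/original = 47505/49339 = 0.962829
savings = 1 - ratio = 1 - 0.962829 = 0.037171
as a percentage: 0.037171 * 100 = 3.72%

Space savings = 1 - 47505/49339 = 3.72%


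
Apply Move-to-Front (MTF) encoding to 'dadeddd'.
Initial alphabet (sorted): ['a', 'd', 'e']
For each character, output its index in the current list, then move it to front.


MTF encoding:
'd': index 1 in ['a', 'd', 'e'] -> ['d', 'a', 'e']
'a': index 1 in ['d', 'a', 'e'] -> ['a', 'd', 'e']
'd': index 1 in ['a', 'd', 'e'] -> ['d', 'a', 'e']
'e': index 2 in ['d', 'a', 'e'] -> ['e', 'd', 'a']
'd': index 1 in ['e', 'd', 'a'] -> ['d', 'e', 'a']
'd': index 0 in ['d', 'e', 'a'] -> ['d', 'e', 'a']
'd': index 0 in ['d', 'e', 'a'] -> ['d', 'e', 'a']


Output: [1, 1, 1, 2, 1, 0, 0]


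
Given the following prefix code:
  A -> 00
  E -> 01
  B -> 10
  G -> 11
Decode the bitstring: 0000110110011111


Decoding step by step:
Bits 00 -> A
Bits 00 -> A
Bits 11 -> G
Bits 01 -> E
Bits 10 -> B
Bits 01 -> E
Bits 11 -> G
Bits 11 -> G


Decoded message: AAGEBEGG


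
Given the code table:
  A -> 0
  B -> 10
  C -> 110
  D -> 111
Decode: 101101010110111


Decoding:
10 -> B
110 -> C
10 -> B
10 -> B
110 -> C
111 -> D


Result: BCBBCD


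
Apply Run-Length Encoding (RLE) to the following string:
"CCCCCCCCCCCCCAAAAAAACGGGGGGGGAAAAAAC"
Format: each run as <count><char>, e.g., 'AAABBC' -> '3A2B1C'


Scanning runs left to right:
  i=0: run of 'C' x 13 -> '13C'
  i=13: run of 'A' x 7 -> '7A'
  i=20: run of 'C' x 1 -> '1C'
  i=21: run of 'G' x 8 -> '8G'
  i=29: run of 'A' x 6 -> '6A'
  i=35: run of 'C' x 1 -> '1C'

RLE = 13C7A1C8G6A1C


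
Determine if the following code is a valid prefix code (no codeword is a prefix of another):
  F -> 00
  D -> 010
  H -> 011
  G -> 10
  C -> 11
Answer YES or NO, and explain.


Checking each pair (does one codeword prefix another?):
  F='00' vs D='010': no prefix
  F='00' vs H='011': no prefix
  F='00' vs G='10': no prefix
  F='00' vs C='11': no prefix
  D='010' vs F='00': no prefix
  D='010' vs H='011': no prefix
  D='010' vs G='10': no prefix
  D='010' vs C='11': no prefix
  H='011' vs F='00': no prefix
  H='011' vs D='010': no prefix
  H='011' vs G='10': no prefix
  H='011' vs C='11': no prefix
  G='10' vs F='00': no prefix
  G='10' vs D='010': no prefix
  G='10' vs H='011': no prefix
  G='10' vs C='11': no prefix
  C='11' vs F='00': no prefix
  C='11' vs D='010': no prefix
  C='11' vs H='011': no prefix
  C='11' vs G='10': no prefix
No violation found over all pairs.

YES -- this is a valid prefix code. No codeword is a prefix of any other codeword.


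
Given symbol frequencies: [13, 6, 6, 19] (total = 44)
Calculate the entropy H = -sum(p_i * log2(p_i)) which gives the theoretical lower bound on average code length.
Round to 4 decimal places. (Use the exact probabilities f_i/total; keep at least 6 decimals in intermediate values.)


Per-symbol terms -p_i * log2(p_i) with p_i = f_i/44:
  p = 13/44 = 0.295455: log2(p) = -1.758992, -p*log2(p) = 0.519702
  p = 6/44 = 0.136364: log2(p) = -2.874469, -p*log2(p) = 0.391973
  p = 6/44 = 0.136364: log2(p) = -2.874469, -p*log2(p) = 0.391973
  p = 19/44 = 0.431818: log2(p) = -1.211504, -p*log2(p) = 0.523149
H = 0.519702 + 0.391973 + 0.391973 + 0.523149 = 1.826797

H = 1.8268 bits/symbol


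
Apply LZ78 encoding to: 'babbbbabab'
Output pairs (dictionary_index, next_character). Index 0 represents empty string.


LZ78 encoding steps:
Dictionary: {0: ''}
Step 1: w='' (idx 0), next='b' -> output (0, 'b'), add 'b' as idx 1
Step 2: w='' (idx 0), next='a' -> output (0, 'a'), add 'a' as idx 2
Step 3: w='b' (idx 1), next='b' -> output (1, 'b'), add 'bb' as idx 3
Step 4: w='bb' (idx 3), next='a' -> output (3, 'a'), add 'bba' as idx 4
Step 5: w='b' (idx 1), next='a' -> output (1, 'a'), add 'ba' as idx 5
Step 6: w='b' (idx 1), end of input -> output (1, '')


Encoded: [(0, 'b'), (0, 'a'), (1, 'b'), (3, 'a'), (1, 'a'), (1, '')]


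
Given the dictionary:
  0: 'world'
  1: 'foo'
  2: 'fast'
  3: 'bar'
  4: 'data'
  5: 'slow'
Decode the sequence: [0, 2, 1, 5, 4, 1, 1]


Look up each index in the dictionary:
  0 -> 'world'
  2 -> 'fast'
  1 -> 'foo'
  5 -> 'slow'
  4 -> 'data'
  1 -> 'foo'
  1 -> 'foo'

Decoded: "world fast foo slow data foo foo"


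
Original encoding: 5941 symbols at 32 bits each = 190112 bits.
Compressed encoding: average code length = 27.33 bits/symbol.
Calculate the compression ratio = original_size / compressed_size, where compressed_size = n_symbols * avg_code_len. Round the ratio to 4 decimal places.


original_size = n_symbols * orig_bits = 5941 * 32 = 190112 bits
compressed_size = n_symbols * avg_code_len = 5941 * 27.33 = 162367.53 bits
ratio = original_size / compressed_size = 190112 / 162367.53 = 1.1709

Compression ratio = 1.1709


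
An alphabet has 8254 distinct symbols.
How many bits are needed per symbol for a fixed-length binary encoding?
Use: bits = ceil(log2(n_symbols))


log2(8254) = 13.0109
Bracket: 2^13 = 8192 < 8254 <= 2^14 = 16384
So ceil(log2(8254)) = 14

bits = ceil(log2(8254)) = ceil(13.0109) = 14 bits


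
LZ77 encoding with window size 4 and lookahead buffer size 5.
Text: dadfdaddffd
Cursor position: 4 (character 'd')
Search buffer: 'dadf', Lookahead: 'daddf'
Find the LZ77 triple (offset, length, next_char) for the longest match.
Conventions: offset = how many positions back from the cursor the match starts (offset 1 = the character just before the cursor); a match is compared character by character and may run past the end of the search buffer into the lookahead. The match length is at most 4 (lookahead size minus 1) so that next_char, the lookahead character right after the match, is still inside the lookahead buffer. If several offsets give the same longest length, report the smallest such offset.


Try each offset into the search buffer:
  offset=1 (pos 3, char 'f'): match length 0
  offset=2 (pos 2, char 'd'): match length 1
  offset=3 (pos 1, char 'a'): match length 0
  offset=4 (pos 0, char 'd'): match length 3
Longest match has length 3 at offset 4.
next_char = character at position 4 + 3 = 7 -> 'd'

Best match: offset=4, length=3 (matching 'dad' starting at position 0)
LZ77 triple: (4, 3, 'd')


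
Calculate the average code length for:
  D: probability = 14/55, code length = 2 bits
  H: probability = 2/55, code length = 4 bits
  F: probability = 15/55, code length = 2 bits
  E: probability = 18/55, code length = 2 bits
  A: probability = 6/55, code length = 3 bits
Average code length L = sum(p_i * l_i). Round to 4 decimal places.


Weighted contributions p_i * l_i:
  D: (14/55) * 2 = 28/55
  H: (2/55) * 4 = 8/55
  F: (15/55) * 2 = 30/55
  E: (18/55) * 2 = 36/55
  A: (6/55) * 3 = 18/55
Sum = (28 + 8 + 30 + 36 + 18)/55 = 120/55

L = 120/55 = 2.1818 bits/symbol


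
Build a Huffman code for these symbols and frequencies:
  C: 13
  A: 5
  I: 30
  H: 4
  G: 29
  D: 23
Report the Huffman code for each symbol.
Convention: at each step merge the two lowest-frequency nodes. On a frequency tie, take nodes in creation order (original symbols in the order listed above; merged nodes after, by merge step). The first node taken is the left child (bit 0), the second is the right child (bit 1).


Huffman tree construction:
Step 1: Merge H(4) + A(5) = 9
Step 2: Merge (H+A)(9) + C(13) = 22
Step 3: Merge ((H+A)+C)(22) + D(23) = 45
Step 4: Merge G(29) + I(30) = 59
Step 5: Merge (((H+A)+C)+D)(45) + (G+I)(59) = 104
Read each symbol's code off the tree from the root (left child = 0, right child = 1).

Codes:
  C: 001 (length 3)
  A: 0001 (length 4)
  I: 11 (length 2)
  H: 0000 (length 4)
  G: 10 (length 2)
  D: 01 (length 2)
Average code length: 239/104 = 2.2981 bits/symbol


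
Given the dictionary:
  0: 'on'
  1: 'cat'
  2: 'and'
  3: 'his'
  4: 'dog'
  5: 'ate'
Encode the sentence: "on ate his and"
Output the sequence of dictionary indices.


Look up each word in the dictionary:
  'on' -> 0
  'ate' -> 5
  'his' -> 3
  'and' -> 2

Encoded: [0, 5, 3, 2]


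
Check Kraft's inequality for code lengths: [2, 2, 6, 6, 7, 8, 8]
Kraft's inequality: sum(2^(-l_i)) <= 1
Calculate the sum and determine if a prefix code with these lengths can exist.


Sum = 2^(-2) + 2^(-2) + 2^(-6) + 2^(-6) + 2^(-7) + 2^(-8) + 2^(-8)
    = 0.25 + 0.25 + 0.015625 + 0.015625 + 0.0078125 + 0.00390625 + 0.00390625
    = 140/256 = 0.546875
Since 0.546875 <= 1, Kraft's inequality IS satisfied.
A prefix code with these lengths CAN exist.

Kraft sum = 0.546875. Satisfied.


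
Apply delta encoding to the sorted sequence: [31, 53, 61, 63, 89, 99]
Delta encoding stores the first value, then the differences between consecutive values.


First value: 31
Deltas:
  53 - 31 = 22
  61 - 53 = 8
  63 - 61 = 2
  89 - 63 = 26
  99 - 89 = 10


Delta encoded: [31, 22, 8, 2, 26, 10]


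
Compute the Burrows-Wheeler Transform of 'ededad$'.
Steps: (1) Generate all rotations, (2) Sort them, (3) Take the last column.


Rotations (sorted):
  0: $ededad -> last char: d
  1: ad$eded -> last char: d
  2: d$ededa -> last char: a
  3: dad$ede -> last char: e
  4: dedad$e -> last char: e
  5: edad$ed -> last char: d
  6: ededad$ -> last char: $


BWT = ddaeed$


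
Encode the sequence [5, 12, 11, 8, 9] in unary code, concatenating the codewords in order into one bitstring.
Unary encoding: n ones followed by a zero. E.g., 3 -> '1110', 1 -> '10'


Encode each number as n ones followed by a terminating 0:
  5 -> 111110 (6 bits)
  12 -> 1111111111110 (13 bits)
  11 -> 111111111110 (12 bits)
  8 -> 111111110 (9 bits)
  9 -> 1111111110 (10 bits)
Total length = 6 + 13 + 12 + 9 + 10 = 50 bits.

Unary([5, 12, 11, 8, 9]) = 11111011111111111101111111111101111111101111111110 (50 bits)


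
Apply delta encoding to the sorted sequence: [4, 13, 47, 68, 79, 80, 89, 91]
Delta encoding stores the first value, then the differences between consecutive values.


First value: 4
Deltas:
  13 - 4 = 9
  47 - 13 = 34
  68 - 47 = 21
  79 - 68 = 11
  80 - 79 = 1
  89 - 80 = 9
  91 - 89 = 2


Delta encoded: [4, 9, 34, 21, 11, 1, 9, 2]


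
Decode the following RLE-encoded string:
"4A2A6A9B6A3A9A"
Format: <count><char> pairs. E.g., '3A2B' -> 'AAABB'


Expanding each <count><char> pair:
  4A -> 'AAAA'
  2A -> 'AA'
  6A -> 'AAAAAA'
  9B -> 'BBBBBBBBB'
  6A -> 'AAAAAA'
  3A -> 'AAA'
  9A -> 'AAAAAAAAA'

Decoded = AAAAAAAAAAAABBBBBBBBBAAAAAAAAAAAAAAAAAA


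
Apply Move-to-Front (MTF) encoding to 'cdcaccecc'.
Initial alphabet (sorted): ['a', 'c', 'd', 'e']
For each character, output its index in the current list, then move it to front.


MTF encoding:
'c': index 1 in ['a', 'c', 'd', 'e'] -> ['c', 'a', 'd', 'e']
'd': index 2 in ['c', 'a', 'd', 'e'] -> ['d', 'c', 'a', 'e']
'c': index 1 in ['d', 'c', 'a', 'e'] -> ['c', 'd', 'a', 'e']
'a': index 2 in ['c', 'd', 'a', 'e'] -> ['a', 'c', 'd', 'e']
'c': index 1 in ['a', 'c', 'd', 'e'] -> ['c', 'a', 'd', 'e']
'c': index 0 in ['c', 'a', 'd', 'e'] -> ['c', 'a', 'd', 'e']
'e': index 3 in ['c', 'a', 'd', 'e'] -> ['e', 'c', 'a', 'd']
'c': index 1 in ['e', 'c', 'a', 'd'] -> ['c', 'e', 'a', 'd']
'c': index 0 in ['c', 'e', 'a', 'd'] -> ['c', 'e', 'a', 'd']


Output: [1, 2, 1, 2, 1, 0, 3, 1, 0]


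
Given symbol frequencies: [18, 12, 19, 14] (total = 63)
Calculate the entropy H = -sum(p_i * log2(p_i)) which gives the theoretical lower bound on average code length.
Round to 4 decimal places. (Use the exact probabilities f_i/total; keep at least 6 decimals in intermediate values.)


Per-symbol terms -p_i * log2(p_i) with p_i = f_i/63:
  p = 18/63 = 0.285714: log2(p) = -1.807355, -p*log2(p) = 0.516387
  p = 12/63 = 0.190476: log2(p) = -2.392317, -p*log2(p) = 0.455680
  p = 19/63 = 0.301587: log2(p) = -1.729352, -p*log2(p) = 0.521551
  p = 14/63 = 0.222222: log2(p) = -2.169925, -p*log2(p) = 0.482206
H = 0.516387 + 0.455680 + 0.521551 + 0.482206 = 1.975824

H = 1.9758 bits/symbol


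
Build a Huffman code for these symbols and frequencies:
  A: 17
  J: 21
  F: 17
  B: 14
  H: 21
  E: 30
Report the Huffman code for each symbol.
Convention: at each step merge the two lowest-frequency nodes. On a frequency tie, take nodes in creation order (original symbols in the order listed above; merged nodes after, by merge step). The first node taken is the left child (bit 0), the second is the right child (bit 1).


Huffman tree construction:
Step 1: Merge B(14) + A(17) = 31
Step 2: Merge F(17) + J(21) = 38
Step 3: Merge H(21) + E(30) = 51
Step 4: Merge (B+A)(31) + (F+J)(38) = 69
Step 5: Merge (H+E)(51) + ((B+A)+(F+J))(69) = 120
Read each symbol's code off the tree from the root (left child = 0, right child = 1).

Codes:
  A: 101 (length 3)
  J: 111 (length 3)
  F: 110 (length 3)
  B: 100 (length 3)
  H: 00 (length 2)
  E: 01 (length 2)
Average code length: 309/120 = 2.5750 bits/symbol


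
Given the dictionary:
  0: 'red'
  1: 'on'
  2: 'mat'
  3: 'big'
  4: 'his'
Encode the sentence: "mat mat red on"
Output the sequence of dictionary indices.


Look up each word in the dictionary:
  'mat' -> 2
  'mat' -> 2
  'red' -> 0
  'on' -> 1

Encoded: [2, 2, 0, 1]


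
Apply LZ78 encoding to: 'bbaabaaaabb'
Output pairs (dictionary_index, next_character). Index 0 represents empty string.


LZ78 encoding steps:
Dictionary: {0: ''}
Step 1: w='' (idx 0), next='b' -> output (0, 'b'), add 'b' as idx 1
Step 2: w='b' (idx 1), next='a' -> output (1, 'a'), add 'ba' as idx 2
Step 3: w='' (idx 0), next='a' -> output (0, 'a'), add 'a' as idx 3
Step 4: w='ba' (idx 2), next='a' -> output (2, 'a'), add 'baa' as idx 4
Step 5: w='a' (idx 3), next='a' -> output (3, 'a'), add 'aa' as idx 5
Step 6: w='b' (idx 1), next='b' -> output (1, 'b'), add 'bb' as idx 6


Encoded: [(0, 'b'), (1, 'a'), (0, 'a'), (2, 'a'), (3, 'a'), (1, 'b')]


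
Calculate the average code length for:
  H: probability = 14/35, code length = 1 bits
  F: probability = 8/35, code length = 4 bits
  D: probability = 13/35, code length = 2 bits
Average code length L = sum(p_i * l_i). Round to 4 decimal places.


Weighted contributions p_i * l_i:
  H: (14/35) * 1 = 14/35
  F: (8/35) * 4 = 32/35
  D: (13/35) * 2 = 26/35
Sum = (14 + 32 + 26)/35 = 72/35

L = 72/35 = 2.0571 bits/symbol


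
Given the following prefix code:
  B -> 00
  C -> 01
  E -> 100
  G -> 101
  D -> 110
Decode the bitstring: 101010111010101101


Decoding step by step:
Bits 101 -> G
Bits 01 -> C
Bits 01 -> C
Bits 110 -> D
Bits 101 -> G
Bits 01 -> C
Bits 101 -> G


Decoded message: GCCDGCG


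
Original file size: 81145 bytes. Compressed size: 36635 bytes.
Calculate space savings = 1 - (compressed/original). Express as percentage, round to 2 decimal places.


ratio = compressed/original = 36635/81145 = 0.451476
savings = 1 - ratio = 1 - 0.451476 = 0.548524
as a percentage: 0.548524 * 100 = 54.85%

Space savings = 1 - 36635/81145 = 54.85%


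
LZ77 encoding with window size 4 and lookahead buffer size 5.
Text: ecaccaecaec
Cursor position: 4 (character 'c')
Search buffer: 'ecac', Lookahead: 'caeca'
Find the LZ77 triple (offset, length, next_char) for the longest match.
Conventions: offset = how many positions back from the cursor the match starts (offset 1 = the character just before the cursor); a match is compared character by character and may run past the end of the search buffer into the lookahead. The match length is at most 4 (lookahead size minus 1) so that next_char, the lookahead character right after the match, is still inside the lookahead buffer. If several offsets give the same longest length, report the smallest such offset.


Try each offset into the search buffer:
  offset=1 (pos 3, char 'c'): match length 1
  offset=2 (pos 2, char 'a'): match length 0
  offset=3 (pos 1, char 'c'): match length 2
  offset=4 (pos 0, char 'e'): match length 0
Longest match has length 2 at offset 3.
next_char = character at position 4 + 2 = 6 -> 'e'

Best match: offset=3, length=2 (matching 'ca' starting at position 1)
LZ77 triple: (3, 2, 'e')


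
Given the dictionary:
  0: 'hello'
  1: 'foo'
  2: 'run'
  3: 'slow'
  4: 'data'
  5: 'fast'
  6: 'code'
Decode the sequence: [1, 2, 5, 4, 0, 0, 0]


Look up each index in the dictionary:
  1 -> 'foo'
  2 -> 'run'
  5 -> 'fast'
  4 -> 'data'
  0 -> 'hello'
  0 -> 'hello'
  0 -> 'hello'

Decoded: "foo run fast data hello hello hello"


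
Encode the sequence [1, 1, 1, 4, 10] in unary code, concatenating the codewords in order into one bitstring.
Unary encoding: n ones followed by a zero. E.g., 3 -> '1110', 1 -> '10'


Encode each number as n ones followed by a terminating 0:
  1 -> 10 (2 bits)
  1 -> 10 (2 bits)
  1 -> 10 (2 bits)
  4 -> 11110 (5 bits)
  10 -> 11111111110 (11 bits)
Total length = 2 + 2 + 2 + 5 + 11 = 22 bits.

Unary([1, 1, 1, 4, 10]) = 1010101111011111111110 (22 bits)


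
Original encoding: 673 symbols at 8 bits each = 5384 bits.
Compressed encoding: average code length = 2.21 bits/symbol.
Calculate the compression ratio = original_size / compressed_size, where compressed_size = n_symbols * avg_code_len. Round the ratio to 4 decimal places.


original_size = n_symbols * orig_bits = 673 * 8 = 5384 bits
compressed_size = n_symbols * avg_code_len = 673 * 2.21 = 1487.33 bits
ratio = original_size / compressed_size = 5384 / 1487.33 = 3.6199

Compression ratio = 3.6199


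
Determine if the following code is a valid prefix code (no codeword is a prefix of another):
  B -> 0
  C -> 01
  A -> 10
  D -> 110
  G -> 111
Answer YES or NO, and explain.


Checking each pair (does one codeword prefix another?):
  B='0' vs C='01': prefix -- VIOLATION

NO -- this is NOT a valid prefix code. B (0) is a prefix of C (01).


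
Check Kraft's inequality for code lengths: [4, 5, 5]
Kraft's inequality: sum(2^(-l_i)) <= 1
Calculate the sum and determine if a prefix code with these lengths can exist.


Sum = 2^(-4) + 2^(-5) + 2^(-5)
    = 0.0625 + 0.03125 + 0.03125
    = 4/32 = 0.125
Since 0.125 <= 1, Kraft's inequality IS satisfied.
A prefix code with these lengths CAN exist.

Kraft sum = 0.125. Satisfied.


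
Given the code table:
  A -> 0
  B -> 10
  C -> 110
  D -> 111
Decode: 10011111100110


Decoding:
10 -> B
0 -> A
111 -> D
111 -> D
0 -> A
0 -> A
110 -> C


Result: BADDAAC


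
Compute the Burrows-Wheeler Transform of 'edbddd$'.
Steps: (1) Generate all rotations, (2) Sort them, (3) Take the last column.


Rotations (sorted):
  0: $edbddd -> last char: d
  1: bddd$ed -> last char: d
  2: d$edbdd -> last char: d
  3: dbddd$e -> last char: e
  4: dd$edbd -> last char: d
  5: ddd$edb -> last char: b
  6: edbddd$ -> last char: $


BWT = dddedb$


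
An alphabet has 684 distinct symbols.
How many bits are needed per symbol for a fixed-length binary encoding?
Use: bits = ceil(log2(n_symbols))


log2(684) = 9.4179
Bracket: 2^9 = 512 < 684 <= 2^10 = 1024
So ceil(log2(684)) = 10

bits = ceil(log2(684)) = ceil(9.4179) = 10 bits


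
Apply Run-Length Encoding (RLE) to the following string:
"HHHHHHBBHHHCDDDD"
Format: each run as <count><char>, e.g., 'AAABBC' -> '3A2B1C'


Scanning runs left to right:
  i=0: run of 'H' x 6 -> '6H'
  i=6: run of 'B' x 2 -> '2B'
  i=8: run of 'H' x 3 -> '3H'
  i=11: run of 'C' x 1 -> '1C'
  i=12: run of 'D' x 4 -> '4D'

RLE = 6H2B3H1C4D


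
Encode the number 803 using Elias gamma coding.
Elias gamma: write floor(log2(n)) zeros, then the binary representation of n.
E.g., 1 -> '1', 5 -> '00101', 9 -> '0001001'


num_bits = floor(log2(803)) + 1 = 10
leading_zeros = num_bits - 1 = 9
binary(803) = 1100100011

Elias gamma(803) = '000000000' + '1100100011' = 0000000001100100011 (19 bits)


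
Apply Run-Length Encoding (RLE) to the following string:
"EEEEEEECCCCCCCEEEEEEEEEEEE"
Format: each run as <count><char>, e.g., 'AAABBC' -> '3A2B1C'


Scanning runs left to right:
  i=0: run of 'E' x 7 -> '7E'
  i=7: run of 'C' x 7 -> '7C'
  i=14: run of 'E' x 12 -> '12E'

RLE = 7E7C12E


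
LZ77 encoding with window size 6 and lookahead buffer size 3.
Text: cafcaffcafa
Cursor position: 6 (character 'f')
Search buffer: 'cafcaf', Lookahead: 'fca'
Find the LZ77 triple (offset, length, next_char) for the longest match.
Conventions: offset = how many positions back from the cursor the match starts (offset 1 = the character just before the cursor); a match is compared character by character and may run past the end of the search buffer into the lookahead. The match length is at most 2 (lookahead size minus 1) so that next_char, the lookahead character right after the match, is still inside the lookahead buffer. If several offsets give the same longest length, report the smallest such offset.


Try each offset into the search buffer:
  offset=1 (pos 5, char 'f'): match length 1
  offset=2 (pos 4, char 'a'): match length 0
  offset=3 (pos 3, char 'c'): match length 0
  offset=4 (pos 2, char 'f'): match length 2
  offset=5 (pos 1, char 'a'): match length 0
  offset=6 (pos 0, char 'c'): match length 0
Longest match has length 2 at offset 4.
next_char = character at position 6 + 2 = 8 -> 'a'

Best match: offset=4, length=2 (matching 'fc' starting at position 2)
LZ77 triple: (4, 2, 'a')


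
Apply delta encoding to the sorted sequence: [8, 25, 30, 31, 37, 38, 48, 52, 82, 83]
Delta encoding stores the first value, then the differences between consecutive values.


First value: 8
Deltas:
  25 - 8 = 17
  30 - 25 = 5
  31 - 30 = 1
  37 - 31 = 6
  38 - 37 = 1
  48 - 38 = 10
  52 - 48 = 4
  82 - 52 = 30
  83 - 82 = 1


Delta encoded: [8, 17, 5, 1, 6, 1, 10, 4, 30, 1]


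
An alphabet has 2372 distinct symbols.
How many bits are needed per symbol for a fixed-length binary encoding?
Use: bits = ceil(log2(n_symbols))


log2(2372) = 11.2119
Bracket: 2^11 = 2048 < 2372 <= 2^12 = 4096
So ceil(log2(2372)) = 12

bits = ceil(log2(2372)) = ceil(11.2119) = 12 bits


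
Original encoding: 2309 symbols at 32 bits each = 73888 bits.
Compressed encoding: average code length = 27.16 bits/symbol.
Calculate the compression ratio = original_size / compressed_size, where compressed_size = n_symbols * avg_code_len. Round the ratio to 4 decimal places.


original_size = n_symbols * orig_bits = 2309 * 32 = 73888 bits
compressed_size = n_symbols * avg_code_len = 2309 * 27.16 = 62712.44 bits
ratio = original_size / compressed_size = 73888 / 62712.44 = 1.1782

Compression ratio = 1.1782


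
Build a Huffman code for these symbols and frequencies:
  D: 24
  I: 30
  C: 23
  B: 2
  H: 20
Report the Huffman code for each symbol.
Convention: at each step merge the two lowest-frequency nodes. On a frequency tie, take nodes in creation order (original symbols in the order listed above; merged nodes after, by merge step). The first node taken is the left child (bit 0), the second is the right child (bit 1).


Huffman tree construction:
Step 1: Merge B(2) + H(20) = 22
Step 2: Merge (B+H)(22) + C(23) = 45
Step 3: Merge D(24) + I(30) = 54
Step 4: Merge ((B+H)+C)(45) + (D+I)(54) = 99
Read each symbol's code off the tree from the root (left child = 0, right child = 1).

Codes:
  D: 10 (length 2)
  I: 11 (length 2)
  C: 01 (length 2)
  B: 000 (length 3)
  H: 001 (length 3)
Average code length: 220/99 = 2.2222 bits/symbol


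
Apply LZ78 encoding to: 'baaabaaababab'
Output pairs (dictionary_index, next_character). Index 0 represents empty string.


LZ78 encoding steps:
Dictionary: {0: ''}
Step 1: w='' (idx 0), next='b' -> output (0, 'b'), add 'b' as idx 1
Step 2: w='' (idx 0), next='a' -> output (0, 'a'), add 'a' as idx 2
Step 3: w='a' (idx 2), next='a' -> output (2, 'a'), add 'aa' as idx 3
Step 4: w='b' (idx 1), next='a' -> output (1, 'a'), add 'ba' as idx 4
Step 5: w='aa' (idx 3), next='b' -> output (3, 'b'), add 'aab' as idx 5
Step 6: w='a' (idx 2), next='b' -> output (2, 'b'), add 'ab' as idx 6
Step 7: w='ab' (idx 6), end of input -> output (6, '')


Encoded: [(0, 'b'), (0, 'a'), (2, 'a'), (1, 'a'), (3, 'b'), (2, 'b'), (6, '')]


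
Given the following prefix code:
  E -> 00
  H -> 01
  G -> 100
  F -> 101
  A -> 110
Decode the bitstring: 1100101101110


Decoding step by step:
Bits 110 -> A
Bits 01 -> H
Bits 01 -> H
Bits 101 -> F
Bits 110 -> A


Decoded message: AHHFA


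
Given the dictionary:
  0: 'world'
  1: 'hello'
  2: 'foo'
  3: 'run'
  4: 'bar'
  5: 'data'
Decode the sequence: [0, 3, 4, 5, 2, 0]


Look up each index in the dictionary:
  0 -> 'world'
  3 -> 'run'
  4 -> 'bar'
  5 -> 'data'
  2 -> 'foo'
  0 -> 'world'

Decoded: "world run bar data foo world"


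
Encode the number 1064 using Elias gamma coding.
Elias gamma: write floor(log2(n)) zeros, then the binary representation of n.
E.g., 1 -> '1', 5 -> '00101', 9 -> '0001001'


num_bits = floor(log2(1064)) + 1 = 11
leading_zeros = num_bits - 1 = 10
binary(1064) = 10000101000

Elias gamma(1064) = '0000000000' + '10000101000' = 000000000010000101000 (21 bits)


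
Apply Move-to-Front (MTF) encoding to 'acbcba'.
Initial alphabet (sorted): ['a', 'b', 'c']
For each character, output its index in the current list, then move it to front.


MTF encoding:
'a': index 0 in ['a', 'b', 'c'] -> ['a', 'b', 'c']
'c': index 2 in ['a', 'b', 'c'] -> ['c', 'a', 'b']
'b': index 2 in ['c', 'a', 'b'] -> ['b', 'c', 'a']
'c': index 1 in ['b', 'c', 'a'] -> ['c', 'b', 'a']
'b': index 1 in ['c', 'b', 'a'] -> ['b', 'c', 'a']
'a': index 2 in ['b', 'c', 'a'] -> ['a', 'b', 'c']


Output: [0, 2, 2, 1, 1, 2]


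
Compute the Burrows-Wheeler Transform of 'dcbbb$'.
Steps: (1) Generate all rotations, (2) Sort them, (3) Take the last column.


Rotations (sorted):
  0: $dcbbb -> last char: b
  1: b$dcbb -> last char: b
  2: bb$dcb -> last char: b
  3: bbb$dc -> last char: c
  4: cbbb$d -> last char: d
  5: dcbbb$ -> last char: $


BWT = bbbcd$


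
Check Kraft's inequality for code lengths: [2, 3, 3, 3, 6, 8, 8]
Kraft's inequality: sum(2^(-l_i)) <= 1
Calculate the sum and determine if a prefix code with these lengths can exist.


Sum = 2^(-2) + 2^(-3) + 2^(-3) + 2^(-3) + 2^(-6) + 2^(-8) + 2^(-8)
    = 0.25 + 0.125 + 0.125 + 0.125 + 0.015625 + 0.00390625 + 0.00390625
    = 166/256 = 0.6484375
Since 0.6484375 <= 1, Kraft's inequality IS satisfied.
A prefix code with these lengths CAN exist.

Kraft sum = 0.6484375. Satisfied.


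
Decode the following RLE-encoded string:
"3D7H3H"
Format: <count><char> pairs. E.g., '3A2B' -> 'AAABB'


Expanding each <count><char> pair:
  3D -> 'DDD'
  7H -> 'HHHHHHH'
  3H -> 'HHH'

Decoded = DDDHHHHHHHHHH


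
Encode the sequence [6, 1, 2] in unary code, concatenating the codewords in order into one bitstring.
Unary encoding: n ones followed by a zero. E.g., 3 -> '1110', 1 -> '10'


Encode each number as n ones followed by a terminating 0:
  6 -> 1111110 (7 bits)
  1 -> 10 (2 bits)
  2 -> 110 (3 bits)
Total length = 7 + 2 + 3 = 12 bits.

Unary([6, 1, 2]) = 111111010110 (12 bits)


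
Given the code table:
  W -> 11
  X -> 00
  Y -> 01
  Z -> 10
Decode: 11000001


Decoding:
11 -> W
00 -> X
00 -> X
01 -> Y


Result: WXXY


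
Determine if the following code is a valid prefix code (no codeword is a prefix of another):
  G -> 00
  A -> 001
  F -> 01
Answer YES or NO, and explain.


Checking each pair (does one codeword prefix another?):
  G='00' vs A='001': prefix -- VIOLATION

NO -- this is NOT a valid prefix code. G (00) is a prefix of A (001).


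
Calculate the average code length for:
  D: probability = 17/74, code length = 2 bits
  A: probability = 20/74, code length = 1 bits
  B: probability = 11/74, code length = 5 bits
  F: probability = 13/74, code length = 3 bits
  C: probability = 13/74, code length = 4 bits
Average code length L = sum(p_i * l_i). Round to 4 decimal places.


Weighted contributions p_i * l_i:
  D: (17/74) * 2 = 34/74
  A: (20/74) * 1 = 20/74
  B: (11/74) * 5 = 55/74
  F: (13/74) * 3 = 39/74
  C: (13/74) * 4 = 52/74
Sum = (34 + 20 + 55 + 39 + 52)/74 = 200/74

L = 200/74 = 2.7027 bits/symbol


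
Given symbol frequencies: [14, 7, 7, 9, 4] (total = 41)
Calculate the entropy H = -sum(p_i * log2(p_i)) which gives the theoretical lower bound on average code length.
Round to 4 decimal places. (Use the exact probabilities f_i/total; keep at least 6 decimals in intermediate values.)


Per-symbol terms -p_i * log2(p_i) with p_i = f_i/41:
  p = 14/41 = 0.341463: log2(p) = -1.550197, -p*log2(p) = 0.529336
  p = 7/41 = 0.170732: log2(p) = -2.550197, -p*log2(p) = 0.435400
  p = 7/41 = 0.170732: log2(p) = -2.550197, -p*log2(p) = 0.435400
  p = 9/41 = 0.219512: log2(p) = -2.187627, -p*log2(p) = 0.480211
  p = 4/41 = 0.097561: log2(p) = -3.357552, -p*log2(p) = 0.327566
H = 0.529336 + 0.435400 + 0.435400 + 0.480211 + 0.327566 = 2.207913

H = 2.2079 bits/symbol


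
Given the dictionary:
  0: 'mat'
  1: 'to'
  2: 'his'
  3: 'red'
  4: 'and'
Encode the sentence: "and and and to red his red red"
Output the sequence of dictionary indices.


Look up each word in the dictionary:
  'and' -> 4
  'and' -> 4
  'and' -> 4
  'to' -> 1
  'red' -> 3
  'his' -> 2
  'red' -> 3
  'red' -> 3

Encoded: [4, 4, 4, 1, 3, 2, 3, 3]


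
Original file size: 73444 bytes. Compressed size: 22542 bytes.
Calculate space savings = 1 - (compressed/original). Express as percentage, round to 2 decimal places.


ratio = compressed/original = 22542/73444 = 0.306928
savings = 1 - ratio = 1 - 0.306928 = 0.693072
as a percentage: 0.693072 * 100 = 69.31%

Space savings = 1 - 22542/73444 = 69.31%


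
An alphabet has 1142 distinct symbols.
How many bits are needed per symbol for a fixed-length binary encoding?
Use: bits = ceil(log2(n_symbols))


log2(1142) = 10.1573
Bracket: 2^10 = 1024 < 1142 <= 2^11 = 2048
So ceil(log2(1142)) = 11

bits = ceil(log2(1142)) = ceil(10.1573) = 11 bits


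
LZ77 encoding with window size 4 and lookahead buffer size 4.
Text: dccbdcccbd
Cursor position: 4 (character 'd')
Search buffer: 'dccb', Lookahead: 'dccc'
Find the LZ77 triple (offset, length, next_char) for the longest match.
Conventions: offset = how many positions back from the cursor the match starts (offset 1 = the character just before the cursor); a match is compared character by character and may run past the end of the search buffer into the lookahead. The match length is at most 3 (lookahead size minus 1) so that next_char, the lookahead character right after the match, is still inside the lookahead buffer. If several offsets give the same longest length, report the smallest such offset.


Try each offset into the search buffer:
  offset=1 (pos 3, char 'b'): match length 0
  offset=2 (pos 2, char 'c'): match length 0
  offset=3 (pos 1, char 'c'): match length 0
  offset=4 (pos 0, char 'd'): match length 3
Longest match has length 3 at offset 4.
next_char = character at position 4 + 3 = 7 -> 'c'

Best match: offset=4, length=3 (matching 'dcc' starting at position 0)
LZ77 triple: (4, 3, 'c')


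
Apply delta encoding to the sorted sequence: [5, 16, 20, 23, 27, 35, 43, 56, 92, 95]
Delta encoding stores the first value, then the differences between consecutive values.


First value: 5
Deltas:
  16 - 5 = 11
  20 - 16 = 4
  23 - 20 = 3
  27 - 23 = 4
  35 - 27 = 8
  43 - 35 = 8
  56 - 43 = 13
  92 - 56 = 36
  95 - 92 = 3


Delta encoded: [5, 11, 4, 3, 4, 8, 8, 13, 36, 3]


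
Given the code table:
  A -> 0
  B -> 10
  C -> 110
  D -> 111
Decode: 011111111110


Decoding:
0 -> A
111 -> D
111 -> D
111 -> D
10 -> B


Result: ADDDB


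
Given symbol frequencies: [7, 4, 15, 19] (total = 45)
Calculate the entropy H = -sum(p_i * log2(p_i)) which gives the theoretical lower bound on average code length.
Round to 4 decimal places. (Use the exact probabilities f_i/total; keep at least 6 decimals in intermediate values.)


Per-symbol terms -p_i * log2(p_i) with p_i = f_i/45:
  p = 7/45 = 0.155556: log2(p) = -2.684498, -p*log2(p) = 0.417589
  p = 4/45 = 0.088889: log2(p) = -3.491853, -p*log2(p) = 0.310387
  p = 15/45 = 0.333333: log2(p) = -1.584963, -p*log2(p) = 0.528321
  p = 19/45 = 0.422222: log2(p) = -1.243926, -p*log2(p) = 0.525213
H = 0.417589 + 0.310387 + 0.528321 + 0.525213 = 1.781510

H = 1.7815 bits/symbol


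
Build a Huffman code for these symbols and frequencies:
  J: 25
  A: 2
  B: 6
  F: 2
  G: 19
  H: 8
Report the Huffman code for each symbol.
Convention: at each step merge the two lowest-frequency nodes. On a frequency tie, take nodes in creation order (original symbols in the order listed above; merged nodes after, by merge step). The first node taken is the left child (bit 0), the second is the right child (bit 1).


Huffman tree construction:
Step 1: Merge A(2) + F(2) = 4
Step 2: Merge (A+F)(4) + B(6) = 10
Step 3: Merge H(8) + ((A+F)+B)(10) = 18
Step 4: Merge (H+((A+F)+B))(18) + G(19) = 37
Step 5: Merge J(25) + ((H+((A+F)+B))+G)(37) = 62
Read each symbol's code off the tree from the root (left child = 0, right child = 1).

Codes:
  J: 0 (length 1)
  A: 10100 (length 5)
  B: 1011 (length 4)
  F: 10101 (length 5)
  G: 11 (length 2)
  H: 100 (length 3)
Average code length: 131/62 = 2.1129 bits/symbol


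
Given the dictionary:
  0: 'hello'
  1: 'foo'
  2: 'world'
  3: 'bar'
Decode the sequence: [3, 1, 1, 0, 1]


Look up each index in the dictionary:
  3 -> 'bar'
  1 -> 'foo'
  1 -> 'foo'
  0 -> 'hello'
  1 -> 'foo'

Decoded: "bar foo foo hello foo"


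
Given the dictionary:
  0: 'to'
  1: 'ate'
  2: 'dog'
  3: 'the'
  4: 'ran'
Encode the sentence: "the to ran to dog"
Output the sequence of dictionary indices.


Look up each word in the dictionary:
  'the' -> 3
  'to' -> 0
  'ran' -> 4
  'to' -> 0
  'dog' -> 2

Encoded: [3, 0, 4, 0, 2]


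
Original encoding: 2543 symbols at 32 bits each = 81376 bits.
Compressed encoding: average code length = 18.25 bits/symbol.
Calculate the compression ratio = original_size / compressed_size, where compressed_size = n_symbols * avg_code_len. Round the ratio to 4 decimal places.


original_size = n_symbols * orig_bits = 2543 * 32 = 81376 bits
compressed_size = n_symbols * avg_code_len = 2543 * 18.25 = 46409.75 bits
ratio = original_size / compressed_size = 81376 / 46409.75 = 1.7534

Compression ratio = 1.7534


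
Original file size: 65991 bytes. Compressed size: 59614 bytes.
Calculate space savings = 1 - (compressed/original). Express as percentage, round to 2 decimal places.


ratio = compressed/original = 59614/65991 = 0.903366
savings = 1 - ratio = 1 - 0.903366 = 0.096634
as a percentage: 0.096634 * 100 = 9.66%

Space savings = 1 - 59614/65991 = 9.66%


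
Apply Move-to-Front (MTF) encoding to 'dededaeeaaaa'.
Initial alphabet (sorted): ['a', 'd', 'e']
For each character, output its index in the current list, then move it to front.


MTF encoding:
'd': index 1 in ['a', 'd', 'e'] -> ['d', 'a', 'e']
'e': index 2 in ['d', 'a', 'e'] -> ['e', 'd', 'a']
'd': index 1 in ['e', 'd', 'a'] -> ['d', 'e', 'a']
'e': index 1 in ['d', 'e', 'a'] -> ['e', 'd', 'a']
'd': index 1 in ['e', 'd', 'a'] -> ['d', 'e', 'a']
'a': index 2 in ['d', 'e', 'a'] -> ['a', 'd', 'e']
'e': index 2 in ['a', 'd', 'e'] -> ['e', 'a', 'd']
'e': index 0 in ['e', 'a', 'd'] -> ['e', 'a', 'd']
'a': index 1 in ['e', 'a', 'd'] -> ['a', 'e', 'd']
'a': index 0 in ['a', 'e', 'd'] -> ['a', 'e', 'd']
'a': index 0 in ['a', 'e', 'd'] -> ['a', 'e', 'd']
'a': index 0 in ['a', 'e', 'd'] -> ['a', 'e', 'd']


Output: [1, 2, 1, 1, 1, 2, 2, 0, 1, 0, 0, 0]


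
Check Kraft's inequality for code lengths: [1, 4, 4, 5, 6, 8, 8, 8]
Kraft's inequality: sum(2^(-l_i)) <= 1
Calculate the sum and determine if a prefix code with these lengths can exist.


Sum = 2^(-1) + 2^(-4) + 2^(-4) + 2^(-5) + 2^(-6) + 2^(-8) + 2^(-8) + 2^(-8)
    = 0.5 + 0.0625 + 0.0625 + 0.03125 + 0.015625 + 0.00390625 + 0.00390625 + 0.00390625
    = 175/256 = 0.68359375
Since 0.68359375 <= 1, Kraft's inequality IS satisfied.
A prefix code with these lengths CAN exist.

Kraft sum = 0.68359375. Satisfied.


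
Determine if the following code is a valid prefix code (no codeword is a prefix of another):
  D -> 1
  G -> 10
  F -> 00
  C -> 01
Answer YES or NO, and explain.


Checking each pair (does one codeword prefix another?):
  D='1' vs G='10': prefix -- VIOLATION

NO -- this is NOT a valid prefix code. D (1) is a prefix of G (10).


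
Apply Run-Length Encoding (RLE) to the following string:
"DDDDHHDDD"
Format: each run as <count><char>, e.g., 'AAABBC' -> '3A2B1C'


Scanning runs left to right:
  i=0: run of 'D' x 4 -> '4D'
  i=4: run of 'H' x 2 -> '2H'
  i=6: run of 'D' x 3 -> '3D'

RLE = 4D2H3D


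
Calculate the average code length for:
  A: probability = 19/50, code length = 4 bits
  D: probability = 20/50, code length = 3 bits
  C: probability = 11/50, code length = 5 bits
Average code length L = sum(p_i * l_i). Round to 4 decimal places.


Weighted contributions p_i * l_i:
  A: (19/50) * 4 = 76/50
  D: (20/50) * 3 = 60/50
  C: (11/50) * 5 = 55/50
Sum = (76 + 60 + 55)/50 = 191/50

L = 191/50 = 3.8200 bits/symbol


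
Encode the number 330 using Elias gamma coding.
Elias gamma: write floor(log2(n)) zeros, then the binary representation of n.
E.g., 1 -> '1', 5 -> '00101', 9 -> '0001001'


num_bits = floor(log2(330)) + 1 = 9
leading_zeros = num_bits - 1 = 8
binary(330) = 101001010

Elias gamma(330) = '00000000' + '101001010' = 00000000101001010 (17 bits)


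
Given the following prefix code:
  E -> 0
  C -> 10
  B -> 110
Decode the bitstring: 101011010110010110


Decoding step by step:
Bits 10 -> C
Bits 10 -> C
Bits 110 -> B
Bits 10 -> C
Bits 110 -> B
Bits 0 -> E
Bits 10 -> C
Bits 110 -> B


Decoded message: CCBCBECB


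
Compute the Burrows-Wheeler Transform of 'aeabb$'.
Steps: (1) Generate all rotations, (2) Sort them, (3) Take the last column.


Rotations (sorted):
  0: $aeabb -> last char: b
  1: abb$ae -> last char: e
  2: aeabb$ -> last char: $
  3: b$aeab -> last char: b
  4: bb$aea -> last char: a
  5: eabb$a -> last char: a


BWT = be$baa


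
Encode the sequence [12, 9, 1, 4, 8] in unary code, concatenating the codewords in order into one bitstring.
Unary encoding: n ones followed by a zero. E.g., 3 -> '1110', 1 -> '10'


Encode each number as n ones followed by a terminating 0:
  12 -> 1111111111110 (13 bits)
  9 -> 1111111110 (10 bits)
  1 -> 10 (2 bits)
  4 -> 11110 (5 bits)
  8 -> 111111110 (9 bits)
Total length = 13 + 10 + 2 + 5 + 9 = 39 bits.

Unary([12, 9, 1, 4, 8]) = 111111111111011111111101011110111111110 (39 bits)


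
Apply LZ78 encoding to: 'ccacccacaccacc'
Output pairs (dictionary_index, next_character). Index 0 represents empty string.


LZ78 encoding steps:
Dictionary: {0: ''}
Step 1: w='' (idx 0), next='c' -> output (0, 'c'), add 'c' as idx 1
Step 2: w='c' (idx 1), next='a' -> output (1, 'a'), add 'ca' as idx 2
Step 3: w='c' (idx 1), next='c' -> output (1, 'c'), add 'cc' as idx 3
Step 4: w='ca' (idx 2), next='c' -> output (2, 'c'), add 'cac' as idx 4
Step 5: w='' (idx 0), next='a' -> output (0, 'a'), add 'a' as idx 5
Step 6: w='cc' (idx 3), next='a' -> output (3, 'a'), add 'cca' as idx 6
Step 7: w='cc' (idx 3), end of input -> output (3, '')


Encoded: [(0, 'c'), (1, 'a'), (1, 'c'), (2, 'c'), (0, 'a'), (3, 'a'), (3, '')]


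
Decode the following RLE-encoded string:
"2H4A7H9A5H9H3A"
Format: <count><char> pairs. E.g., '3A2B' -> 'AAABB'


Expanding each <count><char> pair:
  2H -> 'HH'
  4A -> 'AAAA'
  7H -> 'HHHHHHH'
  9A -> 'AAAAAAAAA'
  5H -> 'HHHHH'
  9H -> 'HHHHHHHHH'
  3A -> 'AAA'

Decoded = HHAAAAHHHHHHHAAAAAAAAAHHHHHHHHHHHHHHAAA


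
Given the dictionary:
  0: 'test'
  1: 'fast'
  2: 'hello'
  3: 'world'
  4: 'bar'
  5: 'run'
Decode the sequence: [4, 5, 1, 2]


Look up each index in the dictionary:
  4 -> 'bar'
  5 -> 'run'
  1 -> 'fast'
  2 -> 'hello'

Decoded: "bar run fast hello"
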